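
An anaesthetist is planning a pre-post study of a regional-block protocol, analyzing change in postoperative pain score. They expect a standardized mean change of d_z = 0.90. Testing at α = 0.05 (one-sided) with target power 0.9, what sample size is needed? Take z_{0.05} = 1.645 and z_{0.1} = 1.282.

n = 11 pairs

For a paired (one-sample on differences) test: n = ((z_{α} + z_β) / d)².
z_{α} + z_β = 1.645 + 1.282 = 2.927.
n = (2.927 / 0.90)² = 3.252² = 10.58.
Round up.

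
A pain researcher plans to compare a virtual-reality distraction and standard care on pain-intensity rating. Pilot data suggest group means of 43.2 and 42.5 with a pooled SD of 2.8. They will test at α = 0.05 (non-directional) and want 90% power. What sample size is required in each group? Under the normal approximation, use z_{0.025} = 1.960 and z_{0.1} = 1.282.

n = 337 per group

Cohen's d = |M₁ − M₂| / SD_pooled = |43.2 − 42.5| / 2.8 = 0.7 / 2.8 = 0.250.
For two independent groups with equal n: n = 2·((z_{α/2} + z_β) / d)².
z_{α/2} + z_β = 1.960 + 1.282 = 3.242.
n = 2 × (3.242 / 0.250)² = 2 × 12.968² = 2 × 168.17 = 336.3.
Round up to the next whole participant.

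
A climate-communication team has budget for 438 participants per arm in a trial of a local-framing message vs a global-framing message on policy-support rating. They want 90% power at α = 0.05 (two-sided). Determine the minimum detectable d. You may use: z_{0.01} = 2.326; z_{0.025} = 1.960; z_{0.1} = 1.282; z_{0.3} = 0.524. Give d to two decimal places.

For two independent groups of n = 438 each: d_min = (z_{α/2} + z_β)·√(2/n).
z-sum = 1.960 + 1.282 = 3.242.
d_min = 3.242 × √(2/438) = 3.242 × 0.0676 = 0.219.

d_min ≈ 0.22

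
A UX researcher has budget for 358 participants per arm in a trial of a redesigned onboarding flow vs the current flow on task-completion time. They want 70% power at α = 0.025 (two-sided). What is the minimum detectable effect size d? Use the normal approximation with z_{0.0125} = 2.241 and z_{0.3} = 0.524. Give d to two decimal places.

d_min ≈ 0.21

For two independent groups of n = 358 each: d_min = (z_{α/2} + z_β)·√(2/n).
z-sum = 2.241 + 0.524 = 2.765.
d_min = 2.765 × √(2/358) = 2.765 × 0.0747 = 0.207.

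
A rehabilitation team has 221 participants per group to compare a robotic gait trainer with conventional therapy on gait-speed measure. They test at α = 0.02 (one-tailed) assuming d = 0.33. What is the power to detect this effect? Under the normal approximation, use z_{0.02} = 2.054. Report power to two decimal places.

For two equal groups, power = Φ(d·√(n/2) − z_{α}).
d·√(n/2) = 0.33 × √(221/2) = 0.33 × 10.512 = 3.469.
z_β = 3.469 − 2.054 = 1.415.
Power = Φ(1.415) = 0.921.

power ≈ 0.92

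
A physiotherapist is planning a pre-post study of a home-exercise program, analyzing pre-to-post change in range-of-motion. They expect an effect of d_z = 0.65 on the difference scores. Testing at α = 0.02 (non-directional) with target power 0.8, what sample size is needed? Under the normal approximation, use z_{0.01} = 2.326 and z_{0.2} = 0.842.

For a paired (one-sample on differences) test: n = ((z_{α/2} + z_β) / d)².
z_{α/2} + z_β = 2.326 + 0.842 = 3.168.
n = (3.168 / 0.65)² = 4.874² = 23.75.
Round up.

n = 24 pairs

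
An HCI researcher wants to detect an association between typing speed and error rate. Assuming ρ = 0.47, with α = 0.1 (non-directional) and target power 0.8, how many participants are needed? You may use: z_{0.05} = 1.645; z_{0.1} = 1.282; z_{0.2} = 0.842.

n = 27

Fisher's z: C = ½·ln((1+r)/(1−r)) = ½·ln(2.7736) = 0.5101.
n = ((z_{α/2} + z_β)/C)² + 3.
(1.645 + 0.842) / 0.5101 = 2.487 / 0.5101 = 4.876.
n = 4.876² + 3 = 23.77 + 3 = 26.8.
Round up.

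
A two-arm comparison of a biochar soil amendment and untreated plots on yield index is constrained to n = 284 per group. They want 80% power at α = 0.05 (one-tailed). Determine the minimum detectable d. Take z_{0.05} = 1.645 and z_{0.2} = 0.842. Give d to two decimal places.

For two independent groups of n = 284 each: d_min = (z_{α} + z_β)·√(2/n).
z-sum = 1.645 + 0.842 = 2.487.
d_min = 2.487 × √(2/284) = 2.487 × 0.0839 = 0.209.

d_min ≈ 0.21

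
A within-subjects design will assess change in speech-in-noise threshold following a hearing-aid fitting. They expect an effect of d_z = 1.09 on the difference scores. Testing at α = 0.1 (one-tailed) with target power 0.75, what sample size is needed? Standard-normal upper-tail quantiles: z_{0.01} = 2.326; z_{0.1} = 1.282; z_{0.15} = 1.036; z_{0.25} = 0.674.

For a paired (one-sample on differences) test: n = ((z_{α} + z_β) / d)².
z_{α} + z_β = 1.282 + 0.674 = 1.956.
n = (1.956 / 1.09)² = 1.794² = 3.22.
Round up.

n = 4 pairs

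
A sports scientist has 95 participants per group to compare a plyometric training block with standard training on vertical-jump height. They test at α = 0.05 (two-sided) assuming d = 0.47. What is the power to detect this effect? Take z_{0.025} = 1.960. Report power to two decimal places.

For two equal groups, power = Φ(d·√(n/2) − z_{α/2}).
d·√(n/2) = 0.47 × √(95/2) = 0.47 × 6.892 = 3.239.
z_β = 3.239 − 1.960 = 1.279.
Power = Φ(1.279) = 0.900.

power ≈ 0.90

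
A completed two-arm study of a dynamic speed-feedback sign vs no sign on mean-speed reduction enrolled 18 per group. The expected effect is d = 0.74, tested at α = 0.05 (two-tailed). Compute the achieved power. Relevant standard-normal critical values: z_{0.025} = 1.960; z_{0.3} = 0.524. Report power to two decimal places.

For two equal groups, power = Φ(d·√(n/2) − z_{α/2}).
d·√(n/2) = 0.74 × √(18/2) = 0.74 × 3.000 = 2.220.
z_β = 2.220 − 1.960 = 0.260.
Power = Φ(0.260) = 0.603.

power ≈ 0.60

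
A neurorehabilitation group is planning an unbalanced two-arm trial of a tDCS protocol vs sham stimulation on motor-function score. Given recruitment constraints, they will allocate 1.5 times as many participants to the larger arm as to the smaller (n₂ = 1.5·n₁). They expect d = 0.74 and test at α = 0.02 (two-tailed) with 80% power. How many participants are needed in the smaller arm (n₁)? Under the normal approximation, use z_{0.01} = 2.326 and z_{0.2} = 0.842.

n₁ = 31

With allocation ratio k = n₂/n₁ = 1.5, Var(x̄₁−x̄₂) = σ²(1/n₁ + 1/(k·n₁)) = σ²·(k+1)/(k·n₁).
So n₁ = (1 + 1/k)·((z_{α/2} + z_β)/d)² = 1.667 × (3.168/0.74)².
n₁ = 1.667 × 18.33 = 30.5.
Round up: n₁ = 31, giving n₂ = ⌈1.5 × 31⌉ = ⌈46.5⌉ = 47.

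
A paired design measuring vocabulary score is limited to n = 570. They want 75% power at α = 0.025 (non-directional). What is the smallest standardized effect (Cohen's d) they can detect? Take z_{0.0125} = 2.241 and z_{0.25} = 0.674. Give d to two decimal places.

For a single sample (or paired design) of n = 570: d_min = (z_{α/2} + z_β)/√n.
z-sum = 2.241 + 0.674 = 2.915.
d_min = 2.915 / √570 = 2.915 / 23.875 = 0.122.

d_min ≈ 0.12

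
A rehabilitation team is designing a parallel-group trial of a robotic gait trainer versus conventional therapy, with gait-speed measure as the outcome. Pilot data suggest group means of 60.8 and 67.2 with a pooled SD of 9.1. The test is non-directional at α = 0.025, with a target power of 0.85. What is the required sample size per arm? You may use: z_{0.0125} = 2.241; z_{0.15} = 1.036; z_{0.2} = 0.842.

n = 44 per group

Cohen's d = |M₁ − M₂| / SD_pooled = |60.8 − 67.2| / 9.1 = 6.4 / 9.1 = 0.703.
For two independent groups with equal n: n = 2·((z_{α/2} + z_β) / d)².
z_{α/2} + z_β = 2.241 + 1.036 = 3.277.
n = 2 × (3.277 / 0.703)² = 2 × 4.661² = 2 × 21.73 = 43.5.
Round up to the next whole participant.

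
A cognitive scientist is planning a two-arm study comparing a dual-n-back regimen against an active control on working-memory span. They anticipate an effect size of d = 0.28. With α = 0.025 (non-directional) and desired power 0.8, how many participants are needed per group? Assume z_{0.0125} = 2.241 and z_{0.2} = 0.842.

For two independent groups with equal n: n = 2·((z_{α/2} + z_β) / d)².
z_{α/2} + z_β = 2.241 + 0.842 = 3.083.
n = 2 × (3.083 / 0.28)² = 2 × 11.011² = 2 × 121.24 = 242.5.
Round up to the next whole participant.

n = 243 per group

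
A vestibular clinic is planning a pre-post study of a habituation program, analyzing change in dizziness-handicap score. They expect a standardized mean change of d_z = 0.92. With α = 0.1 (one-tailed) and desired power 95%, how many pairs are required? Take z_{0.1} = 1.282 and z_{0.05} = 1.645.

n = 11 pairs

For a paired (one-sample on differences) test: n = ((z_{α} + z_β) / d)².
z_{α} + z_β = 1.282 + 1.645 = 2.927.
n = (2.927 / 0.92)² = 3.182² = 10.12.
Round up.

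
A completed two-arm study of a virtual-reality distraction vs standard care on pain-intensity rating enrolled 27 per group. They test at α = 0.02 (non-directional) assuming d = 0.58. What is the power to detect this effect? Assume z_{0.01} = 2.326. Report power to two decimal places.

power ≈ 0.42

For two equal groups, power = Φ(d·√(n/2) − z_{α/2}).
d·√(n/2) = 0.58 × √(27/2) = 0.58 × 3.674 = 2.131.
z_β = 2.131 − 2.326 = -0.195.
Power = Φ(-0.195) = 0.423.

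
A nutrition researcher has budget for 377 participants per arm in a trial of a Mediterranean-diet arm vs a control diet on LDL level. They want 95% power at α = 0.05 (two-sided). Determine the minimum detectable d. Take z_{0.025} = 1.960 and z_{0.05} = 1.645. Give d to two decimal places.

For two independent groups of n = 377 each: d_min = (z_{α/2} + z_β)·√(2/n).
z-sum = 1.960 + 1.645 = 3.605.
d_min = 3.605 × √(2/377) = 3.605 × 0.0728 = 0.263.

d_min ≈ 0.26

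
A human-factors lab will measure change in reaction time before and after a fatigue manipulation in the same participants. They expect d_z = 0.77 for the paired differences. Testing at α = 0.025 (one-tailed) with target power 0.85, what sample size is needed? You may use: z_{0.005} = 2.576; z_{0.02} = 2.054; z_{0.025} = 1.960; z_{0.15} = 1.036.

For a paired (one-sample on differences) test: n = ((z_{α} + z_β) / d)².
z_{α} + z_β = 1.960 + 1.036 = 2.996.
n = (2.996 / 0.77)² = 3.891² = 15.14.
Round up.

n = 16 pairs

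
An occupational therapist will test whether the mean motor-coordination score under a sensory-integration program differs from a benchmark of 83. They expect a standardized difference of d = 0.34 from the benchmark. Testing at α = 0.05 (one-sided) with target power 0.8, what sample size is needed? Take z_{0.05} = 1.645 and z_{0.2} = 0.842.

For a one-sample test: n = ((z_{α} + z_β) / d)².
z_{α} + z_β = 1.645 + 0.842 = 2.487.
n = (2.487 / 0.34)² = 7.315² = 53.50.
Round up.

n = 54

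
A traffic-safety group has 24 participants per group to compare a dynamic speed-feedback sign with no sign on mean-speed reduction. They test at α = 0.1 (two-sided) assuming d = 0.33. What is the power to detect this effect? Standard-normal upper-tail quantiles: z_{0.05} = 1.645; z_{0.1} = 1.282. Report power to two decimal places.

For two equal groups, power = Φ(d·√(n/2) − z_{α/2}).
d·√(n/2) = 0.33 × √(24/2) = 0.33 × 3.464 = 1.143.
z_β = 1.143 − 1.645 = -0.502.
Power = Φ(-0.502) = 0.308.

power ≈ 0.31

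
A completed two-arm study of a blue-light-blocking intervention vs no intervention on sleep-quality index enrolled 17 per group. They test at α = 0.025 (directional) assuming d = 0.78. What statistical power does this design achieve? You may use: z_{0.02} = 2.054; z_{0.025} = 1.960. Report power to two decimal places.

power ≈ 0.62

For two equal groups, power = Φ(d·√(n/2) − z_{α}).
d·√(n/2) = 0.78 × √(17/2) = 0.78 × 2.915 = 2.274.
z_β = 2.274 − 1.960 = 0.314.
Power = Φ(0.314) = 0.623.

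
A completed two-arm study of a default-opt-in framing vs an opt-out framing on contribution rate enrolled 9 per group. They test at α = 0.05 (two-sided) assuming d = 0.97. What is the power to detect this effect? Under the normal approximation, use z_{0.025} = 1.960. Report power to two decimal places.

For two equal groups, power = Φ(d·√(n/2) − z_{α/2}).
d·√(n/2) = 0.97 × √(9/2) = 0.97 × 2.121 = 2.058.
z_β = 2.058 − 1.960 = 0.098.
Power = Φ(0.098) = 0.539.

power ≈ 0.54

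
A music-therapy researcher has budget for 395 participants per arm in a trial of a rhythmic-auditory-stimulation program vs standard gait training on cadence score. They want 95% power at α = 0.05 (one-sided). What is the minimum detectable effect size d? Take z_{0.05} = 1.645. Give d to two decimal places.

d_min ≈ 0.23

For two independent groups of n = 395 each: d_min = (z_{α} + z_β)·√(2/n).
z-sum = 1.645 + 1.645 = 3.290.
d_min = 3.290 × √(2/395) = 3.290 × 0.0712 = 0.234.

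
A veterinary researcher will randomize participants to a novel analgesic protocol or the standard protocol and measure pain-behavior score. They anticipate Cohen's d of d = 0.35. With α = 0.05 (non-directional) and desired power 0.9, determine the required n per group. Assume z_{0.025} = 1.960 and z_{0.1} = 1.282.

For two independent groups with equal n: n = 2·((z_{α/2} + z_β) / d)².
z_{α/2} + z_β = 1.960 + 1.282 = 3.242.
n = 2 × (3.242 / 0.35)² = 2 × 9.263² = 2 × 85.80 = 171.6.
Round up to the next whole participant.

n = 172 per group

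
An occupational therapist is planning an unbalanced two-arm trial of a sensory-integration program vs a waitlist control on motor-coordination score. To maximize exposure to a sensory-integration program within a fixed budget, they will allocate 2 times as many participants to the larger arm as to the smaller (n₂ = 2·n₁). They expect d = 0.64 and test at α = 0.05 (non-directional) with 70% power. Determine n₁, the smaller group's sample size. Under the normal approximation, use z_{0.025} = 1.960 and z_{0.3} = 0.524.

n₁ = 23

With allocation ratio k = n₂/n₁ = 2, Var(x̄₁−x̄₂) = σ²(1/n₁ + 1/(k·n₁)) = σ²·(k+1)/(k·n₁).
So n₁ = (1 + 1/k)·((z_{α/2} + z_β)/d)² = 1.500 × (2.484/0.64)².
n₁ = 1.500 × 15.06 = 22.6.
Round up: n₁ = 23, giving n₂ = 2 × 23 = 46.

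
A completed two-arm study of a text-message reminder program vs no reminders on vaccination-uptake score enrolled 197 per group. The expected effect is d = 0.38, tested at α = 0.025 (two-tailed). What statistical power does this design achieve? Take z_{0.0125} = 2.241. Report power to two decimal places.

For two equal groups, power = Φ(d·√(n/2) − z_{α/2}).
d·√(n/2) = 0.38 × √(197/2) = 0.38 × 9.925 = 3.771.
z_β = 3.771 − 2.241 = 1.530.
Power = Φ(1.530) = 0.937.

power ≈ 0.94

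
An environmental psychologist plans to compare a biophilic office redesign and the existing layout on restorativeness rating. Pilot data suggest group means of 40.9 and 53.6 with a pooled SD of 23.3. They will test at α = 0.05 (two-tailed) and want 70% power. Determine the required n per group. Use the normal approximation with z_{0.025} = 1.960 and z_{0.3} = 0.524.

n = 42 per group

Cohen's d = |M₁ − M₂| / SD_pooled = |40.9 − 53.6| / 23.3 = 12.7 / 23.3 = 0.545.
For two independent groups with equal n: n = 2·((z_{α/2} + z_β) / d)².
z_{α/2} + z_β = 1.960 + 0.524 = 2.484.
n = 2 × (2.484 / 0.545)² = 2 × 4.558² = 2 × 20.77 = 41.5.
Round up to the next whole participant.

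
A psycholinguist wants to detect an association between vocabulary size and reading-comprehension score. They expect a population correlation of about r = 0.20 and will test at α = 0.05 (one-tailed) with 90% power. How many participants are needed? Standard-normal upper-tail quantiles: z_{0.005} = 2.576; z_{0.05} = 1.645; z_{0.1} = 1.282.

Fisher's z: C = ½·ln((1+r)/(1−r)) = ½·ln(1.5000) = 0.2027.
n = ((z_{α} + z_β)/C)² + 3.
(1.645 + 1.282) / 0.2027 = 2.927 / 0.2027 = 14.440.
n = 14.440² + 3 = 208.52 + 3 = 211.5.
Round up.

n = 212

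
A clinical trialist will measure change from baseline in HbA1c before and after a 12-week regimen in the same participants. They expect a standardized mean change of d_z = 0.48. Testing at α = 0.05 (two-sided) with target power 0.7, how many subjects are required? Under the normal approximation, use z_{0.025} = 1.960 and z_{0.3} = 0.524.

For a paired (one-sample on differences) test: n = ((z_{α/2} + z_β) / d)².
z_{α/2} + z_β = 1.960 + 0.524 = 2.484.
n = (2.484 / 0.48)² = 5.175² = 26.78.
Round up.

n = 27 pairs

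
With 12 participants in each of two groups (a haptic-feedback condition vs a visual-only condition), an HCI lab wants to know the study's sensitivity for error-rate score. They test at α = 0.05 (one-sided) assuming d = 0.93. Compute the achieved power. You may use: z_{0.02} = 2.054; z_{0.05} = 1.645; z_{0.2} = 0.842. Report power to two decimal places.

power ≈ 0.74

For two equal groups, power = Φ(d·√(n/2) − z_{α}).
d·√(n/2) = 0.93 × √(12/2) = 0.93 × 2.449 = 2.278.
z_β = 2.278 − 1.645 = 0.633.
Power = Φ(0.633) = 0.737.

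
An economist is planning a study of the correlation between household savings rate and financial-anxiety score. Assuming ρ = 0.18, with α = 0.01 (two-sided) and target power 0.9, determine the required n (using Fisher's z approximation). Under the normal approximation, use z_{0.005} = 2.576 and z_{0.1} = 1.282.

n = 453

Fisher's z: C = ½·ln((1+r)/(1−r)) = ½·ln(1.4390) = 0.1820.
n = ((z_{α/2} + z_β)/C)² + 3.
(2.576 + 1.282) / 0.1820 = 3.858 / 0.1820 = 21.198.
n = 21.198² + 3 = 449.35 + 3 = 452.3.
Round up.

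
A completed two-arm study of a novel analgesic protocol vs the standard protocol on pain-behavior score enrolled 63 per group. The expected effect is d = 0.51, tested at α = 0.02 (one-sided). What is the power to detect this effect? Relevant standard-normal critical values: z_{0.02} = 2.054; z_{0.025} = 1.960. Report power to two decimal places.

power ≈ 0.79

For two equal groups, power = Φ(d·√(n/2) − z_{α}).
d·√(n/2) = 0.51 × √(63/2) = 0.51 × 5.612 = 2.862.
z_β = 2.862 − 2.054 = 0.808.
Power = Φ(0.808) = 0.791.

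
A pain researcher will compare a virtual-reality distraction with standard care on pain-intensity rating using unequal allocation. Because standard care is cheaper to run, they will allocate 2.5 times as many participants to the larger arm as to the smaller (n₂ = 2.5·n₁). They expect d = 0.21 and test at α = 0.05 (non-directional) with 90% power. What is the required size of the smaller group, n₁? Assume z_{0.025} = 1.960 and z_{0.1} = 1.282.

With allocation ratio k = n₂/n₁ = 2.5, Var(x̄₁−x̄₂) = σ²(1/n₁ + 1/(k·n₁)) = σ²·(k+1)/(k·n₁).
So n₁ = (1 + 1/k)·((z_{α/2} + z_β)/d)² = 1.400 × (3.242/0.21)².
n₁ = 1.400 × 238.33 = 333.7.
Round up: n₁ = 334, giving n₂ = 2.5 × 334 = 835.

n₁ = 334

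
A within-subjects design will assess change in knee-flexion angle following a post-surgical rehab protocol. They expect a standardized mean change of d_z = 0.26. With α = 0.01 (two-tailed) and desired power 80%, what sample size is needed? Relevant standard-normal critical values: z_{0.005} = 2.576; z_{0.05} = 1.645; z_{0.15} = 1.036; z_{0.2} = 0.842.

For a paired (one-sample on differences) test: n = ((z_{α/2} + z_β) / d)².
z_{α/2} + z_β = 2.576 + 0.842 = 3.418.
n = (3.418 / 0.26)² = 13.146² = 172.82.
Round up.

n = 173 pairs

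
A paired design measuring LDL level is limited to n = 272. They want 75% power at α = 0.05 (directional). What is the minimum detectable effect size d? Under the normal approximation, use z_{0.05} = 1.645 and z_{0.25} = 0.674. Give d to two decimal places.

d_min ≈ 0.14

For a single sample (or paired design) of n = 272: d_min = (z_{α} + z_β)/√n.
z-sum = 1.645 + 0.674 = 2.319.
d_min = 2.319 / √272 = 2.319 / 16.492 = 0.141.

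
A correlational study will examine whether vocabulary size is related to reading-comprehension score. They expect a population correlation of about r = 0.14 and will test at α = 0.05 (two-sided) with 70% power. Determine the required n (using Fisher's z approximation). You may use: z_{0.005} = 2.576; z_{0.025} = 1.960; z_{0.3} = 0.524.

Fisher's z: C = ½·ln((1+r)/(1−r)) = ½·ln(1.3256) = 0.1409.
n = ((z_{α/2} + z_β)/C)² + 3.
(1.960 + 0.524) / 0.1409 = 2.484 / 0.1409 = 17.630.
n = 17.630² + 3 = 310.80 + 3 = 313.8.
Round up.

n = 314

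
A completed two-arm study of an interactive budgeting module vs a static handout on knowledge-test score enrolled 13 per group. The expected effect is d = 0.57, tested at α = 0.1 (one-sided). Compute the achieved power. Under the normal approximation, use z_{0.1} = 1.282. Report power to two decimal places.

power ≈ 0.57

For two equal groups, power = Φ(d·√(n/2) − z_{α}).
d·√(n/2) = 0.57 × √(13/2) = 0.57 × 2.550 = 1.453.
z_β = 1.453 − 1.282 = 0.171.
Power = Φ(0.171) = 0.568.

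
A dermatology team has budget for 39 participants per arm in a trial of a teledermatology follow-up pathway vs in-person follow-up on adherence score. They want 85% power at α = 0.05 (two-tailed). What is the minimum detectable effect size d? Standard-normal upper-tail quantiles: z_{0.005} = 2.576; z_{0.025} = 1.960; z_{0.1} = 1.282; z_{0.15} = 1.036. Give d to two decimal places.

d_min ≈ 0.68

For two independent groups of n = 39 each: d_min = (z_{α/2} + z_β)·√(2/n).
z-sum = 1.960 + 1.036 = 2.996.
d_min = 2.996 × √(2/39) = 2.996 × 0.2265 = 0.678.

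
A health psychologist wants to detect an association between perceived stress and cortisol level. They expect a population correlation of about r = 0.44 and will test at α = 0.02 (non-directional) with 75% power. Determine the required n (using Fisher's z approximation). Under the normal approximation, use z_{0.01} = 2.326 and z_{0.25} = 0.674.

n = 44

Fisher's z: C = ½·ln((1+r)/(1−r)) = ½·ln(2.5714) = 0.4722.
n = ((z_{α/2} + z_β)/C)² + 3.
(2.326 + 0.674) / 0.4722 = 3.000 / 0.4722 = 6.353.
n = 6.353² + 3 = 40.36 + 3 = 43.4.
Round up.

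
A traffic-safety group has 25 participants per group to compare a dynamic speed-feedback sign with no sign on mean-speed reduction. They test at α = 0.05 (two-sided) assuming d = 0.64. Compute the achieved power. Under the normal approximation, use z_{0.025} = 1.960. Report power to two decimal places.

power ≈ 0.62

For two equal groups, power = Φ(d·√(n/2) − z_{α/2}).
d·√(n/2) = 0.64 × √(25/2) = 0.64 × 3.536 = 2.263.
z_β = 2.263 − 1.960 = 0.303.
Power = Φ(0.303) = 0.619.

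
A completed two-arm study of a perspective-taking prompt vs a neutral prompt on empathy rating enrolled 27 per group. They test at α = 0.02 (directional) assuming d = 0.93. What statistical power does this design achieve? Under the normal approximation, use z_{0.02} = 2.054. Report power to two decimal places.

power ≈ 0.91

For two equal groups, power = Φ(d·√(n/2) − z_{α}).
d·√(n/2) = 0.93 × √(27/2) = 0.93 × 3.674 = 3.417.
z_β = 3.417 − 2.054 = 1.363.
Power = Φ(1.363) = 0.914.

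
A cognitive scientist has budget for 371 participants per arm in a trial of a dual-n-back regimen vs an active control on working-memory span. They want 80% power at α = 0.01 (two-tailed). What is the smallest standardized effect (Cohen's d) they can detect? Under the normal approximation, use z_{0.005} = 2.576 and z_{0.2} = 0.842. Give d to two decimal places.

For two independent groups of n = 371 each: d_min = (z_{α/2} + z_β)·√(2/n).
z-sum = 2.576 + 0.842 = 3.418.
d_min = 3.418 × √(2/371) = 3.418 × 0.0734 = 0.251.

d_min ≈ 0.25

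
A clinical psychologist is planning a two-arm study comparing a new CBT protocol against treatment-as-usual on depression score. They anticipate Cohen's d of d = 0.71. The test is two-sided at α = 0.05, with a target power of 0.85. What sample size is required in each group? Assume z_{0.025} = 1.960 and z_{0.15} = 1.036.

For two independent groups with equal n: n = 2·((z_{α/2} + z_β) / d)².
z_{α/2} + z_β = 1.960 + 1.036 = 2.996.
n = 2 × (2.996 / 0.71)² = 2 × 4.220² = 2 × 17.81 = 35.6.
Round up to the next whole participant.

n = 36 per group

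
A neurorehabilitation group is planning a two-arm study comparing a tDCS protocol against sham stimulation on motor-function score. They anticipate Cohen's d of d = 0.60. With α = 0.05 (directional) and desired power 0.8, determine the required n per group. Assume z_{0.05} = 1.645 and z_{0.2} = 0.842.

n = 35 per group

For two independent groups with equal n: n = 2·((z_{α} + z_β) / d)².
z_{α} + z_β = 1.645 + 0.842 = 2.487.
n = 2 × (2.487 / 0.60)² = 2 × 4.145² = 2 × 17.18 = 34.4.
Round up to the next whole participant.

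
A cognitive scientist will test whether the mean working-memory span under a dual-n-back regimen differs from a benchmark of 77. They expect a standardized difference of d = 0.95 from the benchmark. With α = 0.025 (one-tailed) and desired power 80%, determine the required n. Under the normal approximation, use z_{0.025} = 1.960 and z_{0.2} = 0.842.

n = 9

For a one-sample test: n = ((z_{α} + z_β) / d)².
z_{α} + z_β = 1.960 + 0.842 = 2.802.
n = (2.802 / 0.95)² = 2.949² = 8.70.
Round up.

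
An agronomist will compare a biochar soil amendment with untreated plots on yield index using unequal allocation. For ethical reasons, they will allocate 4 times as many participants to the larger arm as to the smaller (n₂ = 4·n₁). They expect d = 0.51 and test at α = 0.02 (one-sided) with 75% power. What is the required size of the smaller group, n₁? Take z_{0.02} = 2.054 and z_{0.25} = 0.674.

n₁ = 36

With allocation ratio k = n₂/n₁ = 4, Var(x̄₁−x̄₂) = σ²(1/n₁ + 1/(k·n₁)) = σ²·(k+1)/(k·n₁).
So n₁ = (1 + 1/k)·((z_{α} + z_β)/d)² = 1.250 × (2.728/0.51)².
n₁ = 1.250 × 28.61 = 35.8.
Round up: n₁ = 36, giving n₂ = 4 × 36 = 144.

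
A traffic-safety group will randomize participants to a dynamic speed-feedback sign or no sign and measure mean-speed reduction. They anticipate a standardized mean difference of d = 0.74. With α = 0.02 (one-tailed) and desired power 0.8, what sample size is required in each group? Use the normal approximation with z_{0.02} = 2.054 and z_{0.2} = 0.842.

For two independent groups with equal n: n = 2·((z_{α} + z_β) / d)².
z_{α} + z_β = 2.054 + 0.842 = 2.896.
n = 2 × (2.896 / 0.74)² = 2 × 3.914² = 2 × 15.32 = 30.6.
Round up to the next whole participant.

n = 31 per group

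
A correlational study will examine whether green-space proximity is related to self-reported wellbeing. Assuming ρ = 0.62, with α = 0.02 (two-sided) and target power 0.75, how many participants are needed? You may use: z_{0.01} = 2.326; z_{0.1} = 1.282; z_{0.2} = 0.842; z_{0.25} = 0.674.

Fisher's z: C = ½·ln((1+r)/(1−r)) = ½·ln(4.2632) = 0.7250.
n = ((z_{α/2} + z_β)/C)² + 3.
(2.326 + 0.674) / 0.7250 = 3.000 / 0.7250 = 4.138.
n = 4.138² + 3 = 17.12 + 3 = 20.1.
Round up.

n = 21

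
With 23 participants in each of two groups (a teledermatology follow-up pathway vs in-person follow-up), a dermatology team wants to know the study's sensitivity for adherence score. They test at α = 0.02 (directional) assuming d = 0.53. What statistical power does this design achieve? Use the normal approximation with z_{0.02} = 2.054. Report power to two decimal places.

power ≈ 0.40

For two equal groups, power = Φ(d·√(n/2) − z_{α}).
d·√(n/2) = 0.53 × √(23/2) = 0.53 × 3.391 = 1.797.
z_β = 1.797 − 2.054 = -0.257.
Power = Φ(-0.257) = 0.399.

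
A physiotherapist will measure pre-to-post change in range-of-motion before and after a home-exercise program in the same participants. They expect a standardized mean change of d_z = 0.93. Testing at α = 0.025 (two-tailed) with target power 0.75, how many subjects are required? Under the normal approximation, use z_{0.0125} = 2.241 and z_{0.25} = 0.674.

n = 10 pairs

For a paired (one-sample on differences) test: n = ((z_{α/2} + z_β) / d)².
z_{α/2} + z_β = 2.241 + 0.674 = 2.915.
n = (2.915 / 0.93)² = 3.134² = 9.82.
Round up.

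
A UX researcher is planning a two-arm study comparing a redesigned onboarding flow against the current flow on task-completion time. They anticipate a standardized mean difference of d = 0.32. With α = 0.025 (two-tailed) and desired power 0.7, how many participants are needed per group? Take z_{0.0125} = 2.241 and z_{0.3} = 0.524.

For two independent groups with equal n: n = 2·((z_{α/2} + z_β) / d)².
z_{α/2} + z_β = 2.241 + 0.524 = 2.765.
n = 2 × (2.765 / 0.32)² = 2 × 8.641² = 2 × 74.66 = 149.3.
Round up to the next whole participant.

n = 150 per group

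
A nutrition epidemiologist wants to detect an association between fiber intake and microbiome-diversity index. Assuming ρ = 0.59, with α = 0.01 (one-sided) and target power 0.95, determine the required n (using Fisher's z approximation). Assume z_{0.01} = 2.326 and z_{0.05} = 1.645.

Fisher's z: C = ½·ln((1+r)/(1−r)) = ½·ln(3.8780) = 0.6777.
n = ((z_{α} + z_β)/C)² + 3.
(2.326 + 1.645) / 0.6777 = 3.971 / 0.6777 = 5.860.
n = 5.860² + 3 = 34.33 + 3 = 37.3.
Round up.

n = 38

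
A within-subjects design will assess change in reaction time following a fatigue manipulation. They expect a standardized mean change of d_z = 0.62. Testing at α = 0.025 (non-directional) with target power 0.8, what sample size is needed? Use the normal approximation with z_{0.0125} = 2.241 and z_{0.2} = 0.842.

For a paired (one-sample on differences) test: n = ((z_{α/2} + z_β) / d)².
z_{α/2} + z_β = 2.241 + 0.842 = 3.083.
n = (3.083 / 0.62)² = 4.973² = 24.73.
Round up.

n = 25 pairs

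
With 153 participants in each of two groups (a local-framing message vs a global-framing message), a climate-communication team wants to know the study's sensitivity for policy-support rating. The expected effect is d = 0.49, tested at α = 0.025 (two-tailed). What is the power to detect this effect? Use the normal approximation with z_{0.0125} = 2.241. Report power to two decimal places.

For two equal groups, power = Φ(d·√(n/2) − z_{α/2}).
d·√(n/2) = 0.49 × √(153/2) = 0.49 × 8.746 = 4.286.
z_β = 4.286 − 2.241 = 2.045.
Power = Φ(2.045) = 0.980.

power ≈ 0.98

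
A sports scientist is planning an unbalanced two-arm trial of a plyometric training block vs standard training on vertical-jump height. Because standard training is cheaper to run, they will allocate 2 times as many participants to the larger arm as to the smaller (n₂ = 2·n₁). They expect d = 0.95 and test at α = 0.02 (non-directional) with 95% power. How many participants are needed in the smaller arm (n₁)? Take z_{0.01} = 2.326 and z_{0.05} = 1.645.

n₁ = 27

With allocation ratio k = n₂/n₁ = 2, Var(x̄₁−x̄₂) = σ²(1/n₁ + 1/(k·n₁)) = σ²·(k+1)/(k·n₁).
So n₁ = (1 + 1/k)·((z_{α/2} + z_β)/d)² = 1.500 × (3.971/0.95)².
n₁ = 1.500 × 17.47 = 26.2.
Round up: n₁ = 27, giving n₂ = 2 × 27 = 54.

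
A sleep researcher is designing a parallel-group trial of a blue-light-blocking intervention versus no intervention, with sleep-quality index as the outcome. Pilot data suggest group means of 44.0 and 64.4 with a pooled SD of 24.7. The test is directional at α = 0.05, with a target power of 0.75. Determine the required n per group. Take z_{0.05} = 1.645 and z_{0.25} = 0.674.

Cohen's d = |M₁ − M₂| / SD_pooled = |44.0 − 64.4| / 24.7 = 20.4 / 24.7 = 0.826.
For two independent groups with equal n: n = 2·((z_{α} + z_β) / d)².
z_{α} + z_β = 1.645 + 0.674 = 2.319.
n = 2 × (2.319 / 0.826)² = 2 × 2.808² = 2 × 7.88 = 15.8.
Round up to the next whole participant.

n = 16 per group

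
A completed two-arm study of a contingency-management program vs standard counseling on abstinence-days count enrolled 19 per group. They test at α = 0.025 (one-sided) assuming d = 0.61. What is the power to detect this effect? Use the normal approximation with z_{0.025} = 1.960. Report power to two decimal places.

For two equal groups, power = Φ(d·√(n/2) − z_{α}).
d·√(n/2) = 0.61 × √(19/2) = 0.61 × 3.082 = 1.880.
z_β = 1.880 − 1.960 = -0.080.
Power = Φ(-0.080) = 0.468.

power ≈ 0.47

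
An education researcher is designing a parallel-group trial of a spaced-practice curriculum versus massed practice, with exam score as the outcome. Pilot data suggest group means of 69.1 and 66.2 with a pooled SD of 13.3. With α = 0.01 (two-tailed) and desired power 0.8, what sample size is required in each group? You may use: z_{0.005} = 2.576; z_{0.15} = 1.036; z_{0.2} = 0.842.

n = 492 per group

Cohen's d = |M₁ − M₂| / SD_pooled = |69.1 − 66.2| / 13.3 = 2.9 / 13.3 = 0.218.
For two independent groups with equal n: n = 2·((z_{α/2} + z_β) / d)².
z_{α/2} + z_β = 2.576 + 0.842 = 3.418.
n = 2 × (3.418 / 0.218)² = 2 × 15.679² = 2 × 245.83 = 491.7.
Round up to the next whole participant.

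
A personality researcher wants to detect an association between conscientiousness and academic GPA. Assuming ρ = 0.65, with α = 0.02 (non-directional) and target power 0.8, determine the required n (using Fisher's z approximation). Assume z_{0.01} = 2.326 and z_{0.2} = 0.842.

n = 20

Fisher's z: C = ½·ln((1+r)/(1−r)) = ½·ln(4.7143) = 0.7753.
n = ((z_{α/2} + z_β)/C)² + 3.
(2.326 + 0.842) / 0.7753 = 3.168 / 0.7753 = 4.086.
n = 4.086² + 3 = 16.70 + 3 = 19.7.
Round up.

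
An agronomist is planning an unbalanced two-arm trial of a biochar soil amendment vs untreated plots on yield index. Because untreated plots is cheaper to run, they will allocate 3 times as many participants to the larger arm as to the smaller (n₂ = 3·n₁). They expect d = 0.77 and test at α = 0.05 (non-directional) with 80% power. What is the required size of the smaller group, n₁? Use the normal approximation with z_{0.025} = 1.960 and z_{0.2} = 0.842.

With allocation ratio k = n₂/n₁ = 3, Var(x̄₁−x̄₂) = σ²(1/n₁ + 1/(k·n₁)) = σ²·(k+1)/(k·n₁).
So n₁ = (1 + 1/k)·((z_{α/2} + z_β)/d)² = 1.333 × (2.802/0.77)².
n₁ = 1.333 × 13.24 = 17.7.
Round up: n₁ = 18, giving n₂ = 3 × 18 = 54.

n₁ = 18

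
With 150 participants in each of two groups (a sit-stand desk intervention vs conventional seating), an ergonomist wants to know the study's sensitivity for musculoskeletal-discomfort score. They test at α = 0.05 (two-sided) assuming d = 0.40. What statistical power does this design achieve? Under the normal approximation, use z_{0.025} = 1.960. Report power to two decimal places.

power ≈ 0.93

For two equal groups, power = Φ(d·√(n/2) − z_{α/2}).
d·√(n/2) = 0.40 × √(150/2) = 0.40 × 8.660 = 3.464.
z_β = 3.464 − 1.960 = 1.504.
Power = Φ(1.504) = 0.934.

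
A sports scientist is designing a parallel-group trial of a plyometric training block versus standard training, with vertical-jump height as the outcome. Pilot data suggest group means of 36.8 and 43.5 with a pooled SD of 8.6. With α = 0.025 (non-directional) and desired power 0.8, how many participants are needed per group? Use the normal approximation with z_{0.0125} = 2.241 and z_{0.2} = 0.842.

n = 32 per group

Cohen's d = |M₁ − M₂| / SD_pooled = |36.8 − 43.5| / 8.6 = 6.7 / 8.6 = 0.779.
For two independent groups with equal n: n = 2·((z_{α/2} + z_β) / d)².
z_{α/2} + z_β = 2.241 + 0.842 = 3.083.
n = 2 × (3.083 / 0.779)² = 2 × 3.958² = 2 × 15.66 = 31.3.
Round up to the next whole participant.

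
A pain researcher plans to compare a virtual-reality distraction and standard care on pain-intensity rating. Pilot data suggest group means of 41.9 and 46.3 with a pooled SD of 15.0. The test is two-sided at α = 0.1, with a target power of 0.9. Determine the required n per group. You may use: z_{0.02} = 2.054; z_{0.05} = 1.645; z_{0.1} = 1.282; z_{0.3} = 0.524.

n = 200 per group

Cohen's d = |M₁ − M₂| / SD_pooled = |41.9 − 46.3| / 15.0 = 4.4 / 15.0 = 0.293.
For two independent groups with equal n: n = 2·((z_{α/2} + z_β) / d)².
z_{α/2} + z_β = 1.645 + 1.282 = 2.927.
n = 2 × (2.927 / 0.293)² = 2 × 9.990² = 2 × 99.80 = 199.6.
Round up to the next whole participant.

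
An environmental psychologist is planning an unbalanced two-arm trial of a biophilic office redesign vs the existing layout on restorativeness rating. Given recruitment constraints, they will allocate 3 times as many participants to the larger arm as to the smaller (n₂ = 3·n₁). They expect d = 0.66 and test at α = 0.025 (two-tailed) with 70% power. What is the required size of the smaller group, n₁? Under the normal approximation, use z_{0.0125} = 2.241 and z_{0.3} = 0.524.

n₁ = 24

With allocation ratio k = n₂/n₁ = 3, Var(x̄₁−x̄₂) = σ²(1/n₁ + 1/(k·n₁)) = σ²·(k+1)/(k·n₁).
So n₁ = (1 + 1/k)·((z_{α/2} + z_β)/d)² = 1.333 × (2.765/0.66)².
n₁ = 1.333 × 17.55 = 23.4.
Round up: n₁ = 24, giving n₂ = 3 × 24 = 72.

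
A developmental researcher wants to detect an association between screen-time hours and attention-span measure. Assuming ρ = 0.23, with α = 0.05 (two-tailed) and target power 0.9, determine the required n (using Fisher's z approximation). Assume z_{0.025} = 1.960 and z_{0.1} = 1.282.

n = 195

Fisher's z: C = ½·ln((1+r)/(1−r)) = ½·ln(1.5974) = 0.2342.
n = ((z_{α/2} + z_β)/C)² + 3.
(1.960 + 1.282) / 0.2342 = 3.242 / 0.2342 = 13.843.
n = 13.843² + 3 = 191.63 + 3 = 194.6.
Round up.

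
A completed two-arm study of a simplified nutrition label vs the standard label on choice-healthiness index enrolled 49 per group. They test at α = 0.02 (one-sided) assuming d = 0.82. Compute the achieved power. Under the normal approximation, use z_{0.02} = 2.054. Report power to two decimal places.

power ≈ 0.98

For two equal groups, power = Φ(d·√(n/2) − z_{α}).
d·√(n/2) = 0.82 × √(49/2) = 0.82 × 4.950 = 4.059.
z_β = 4.059 − 2.054 = 2.005.
Power = Φ(2.005) = 0.978.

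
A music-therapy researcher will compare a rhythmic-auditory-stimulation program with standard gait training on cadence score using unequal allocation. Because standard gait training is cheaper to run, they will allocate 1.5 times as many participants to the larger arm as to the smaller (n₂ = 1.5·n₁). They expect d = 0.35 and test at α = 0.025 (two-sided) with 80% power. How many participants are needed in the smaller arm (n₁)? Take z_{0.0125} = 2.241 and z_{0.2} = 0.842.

With allocation ratio k = n₂/n₁ = 1.5, Var(x̄₁−x̄₂) = σ²(1/n₁ + 1/(k·n₁)) = σ²·(k+1)/(k·n₁).
So n₁ = (1 + 1/k)·((z_{α/2} + z_β)/d)² = 1.667 × (3.083/0.35)².
n₁ = 1.667 × 77.59 = 129.3.
Round up: n₁ = 130, giving n₂ = 1.5 × 130 = 195.

n₁ = 130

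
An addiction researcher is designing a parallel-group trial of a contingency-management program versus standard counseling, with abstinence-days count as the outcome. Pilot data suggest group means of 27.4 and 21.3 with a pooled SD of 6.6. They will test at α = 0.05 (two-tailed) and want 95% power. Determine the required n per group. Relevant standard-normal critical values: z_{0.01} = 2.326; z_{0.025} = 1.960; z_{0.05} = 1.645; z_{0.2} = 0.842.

n = 31 per group

Cohen's d = |M₁ − M₂| / SD_pooled = |27.4 − 21.3| / 6.6 = 6.1 / 6.6 = 0.924.
For two independent groups with equal n: n = 2·((z_{α/2} + z_β) / d)².
z_{α/2} + z_β = 1.960 + 1.645 = 3.605.
n = 2 × (3.605 / 0.924)² = 2 × 3.902² = 2 × 15.22 = 30.4.
Round up to the next whole participant.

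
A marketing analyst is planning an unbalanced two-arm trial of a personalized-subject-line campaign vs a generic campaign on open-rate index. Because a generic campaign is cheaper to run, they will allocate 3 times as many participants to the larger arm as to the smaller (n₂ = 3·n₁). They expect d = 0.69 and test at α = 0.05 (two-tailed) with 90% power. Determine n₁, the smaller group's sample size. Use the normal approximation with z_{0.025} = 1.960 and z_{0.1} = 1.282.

With allocation ratio k = n₂/n₁ = 3, Var(x̄₁−x̄₂) = σ²(1/n₁ + 1/(k·n₁)) = σ²·(k+1)/(k·n₁).
So n₁ = (1 + 1/k)·((z_{α/2} + z_β)/d)² = 1.333 × (3.242/0.69)².
n₁ = 1.333 × 22.08 = 29.4.
Round up: n₁ = 30, giving n₂ = 3 × 30 = 90.

n₁ = 30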